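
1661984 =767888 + 894096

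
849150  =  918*925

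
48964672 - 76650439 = -27685767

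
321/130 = 321/130 = 2.47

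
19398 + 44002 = 63400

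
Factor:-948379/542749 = - 17^1*157^(  -  1)*3457^(-1 )*55787^1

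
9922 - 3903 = 6019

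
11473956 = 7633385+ 3840571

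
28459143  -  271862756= - 243403613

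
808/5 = 161 + 3/5=161.60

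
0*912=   0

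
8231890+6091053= 14322943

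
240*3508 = 841920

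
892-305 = 587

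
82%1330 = 82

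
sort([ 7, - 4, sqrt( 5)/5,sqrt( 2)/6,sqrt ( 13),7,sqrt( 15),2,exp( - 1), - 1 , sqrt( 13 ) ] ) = [ - 4, - 1,sqrt( 2 )/6,exp ( - 1 ),sqrt( 5) /5, 2, sqrt (13 ) , sqrt( 13 ),sqrt(15),7,7 ] 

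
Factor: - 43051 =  - 43051^1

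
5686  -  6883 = -1197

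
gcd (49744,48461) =1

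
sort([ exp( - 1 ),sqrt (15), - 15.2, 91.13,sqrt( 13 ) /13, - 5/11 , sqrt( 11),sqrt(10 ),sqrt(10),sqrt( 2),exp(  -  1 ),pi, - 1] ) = [-15.2,-1, - 5/11,  sqrt(13)/13,exp( - 1),exp(-1 ) , sqrt(2 ),pi,sqrt(10 ), sqrt(10),sqrt(11 ), sqrt( 15),91.13] 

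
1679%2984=1679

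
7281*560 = 4077360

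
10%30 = 10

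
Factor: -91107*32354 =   -  2^1*3^2*7^1*53^1*191^1 * 2311^1= -2947675878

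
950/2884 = 475/1442 = 0.33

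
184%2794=184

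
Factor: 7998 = 2^1*3^1 * 31^1*43^1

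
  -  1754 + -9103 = -10857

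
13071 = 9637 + 3434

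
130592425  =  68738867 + 61853558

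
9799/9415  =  9799/9415 = 1.04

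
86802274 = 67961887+18840387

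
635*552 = 350520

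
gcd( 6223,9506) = 49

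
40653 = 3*13551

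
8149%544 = 533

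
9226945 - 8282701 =944244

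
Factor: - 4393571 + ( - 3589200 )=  - 23^1*449^1*773^1 = -  7982771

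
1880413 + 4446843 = 6327256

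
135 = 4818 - 4683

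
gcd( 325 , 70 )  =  5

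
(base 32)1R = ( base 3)2012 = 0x3b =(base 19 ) 32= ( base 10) 59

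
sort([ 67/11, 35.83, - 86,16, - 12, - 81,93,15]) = [ -86,-81, - 12,67/11,  15,16,35.83,93 ]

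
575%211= 153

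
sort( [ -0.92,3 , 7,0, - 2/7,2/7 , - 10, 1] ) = [-10,  -  0.92, - 2/7,0, 2/7, 1, 3,7] 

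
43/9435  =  43/9435 = 0.00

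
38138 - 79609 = -41471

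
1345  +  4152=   5497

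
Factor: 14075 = 5^2 * 563^1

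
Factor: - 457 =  - 457^1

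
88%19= 12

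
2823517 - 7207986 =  - 4384469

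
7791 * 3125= 24346875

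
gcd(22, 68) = 2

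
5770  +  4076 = 9846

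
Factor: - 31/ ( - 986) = 2^( - 1) * 17^ ( - 1 )*29^ ( - 1 )*31^1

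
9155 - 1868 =7287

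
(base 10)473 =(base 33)eb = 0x1D9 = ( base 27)HE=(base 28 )GP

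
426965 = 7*60995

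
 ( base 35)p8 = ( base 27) 15J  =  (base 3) 1012201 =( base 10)883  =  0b1101110011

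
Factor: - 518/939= -2^1 * 3^( - 1) * 7^1*37^1*313^( -1)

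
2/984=1/492 = 0.00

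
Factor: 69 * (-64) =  - 4416 = - 2^6*3^1*23^1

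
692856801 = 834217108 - 141360307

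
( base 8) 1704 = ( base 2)1111000100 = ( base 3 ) 1022201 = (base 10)964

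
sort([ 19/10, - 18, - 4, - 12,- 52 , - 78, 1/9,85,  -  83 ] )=[ - 83, - 78 , - 52, -18,- 12, - 4, 1/9,19/10,85 ]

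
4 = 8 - 4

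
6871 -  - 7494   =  14365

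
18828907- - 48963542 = 67792449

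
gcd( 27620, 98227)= 1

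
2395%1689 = 706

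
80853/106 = 762 + 81/106=762.76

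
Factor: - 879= -3^1*293^1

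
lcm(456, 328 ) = 18696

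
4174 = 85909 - 81735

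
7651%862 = 755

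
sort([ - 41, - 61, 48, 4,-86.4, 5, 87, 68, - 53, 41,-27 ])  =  [  -  86.4, - 61,-53, - 41, -27,4,5, 41, 48,68,  87]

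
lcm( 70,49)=490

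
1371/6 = 228 +1/2 = 228.50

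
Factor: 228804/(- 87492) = -317^( - 1)*829^1 = - 829/317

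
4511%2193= 125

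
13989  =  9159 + 4830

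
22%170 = 22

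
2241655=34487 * 65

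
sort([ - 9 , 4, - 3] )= [ - 9, - 3, 4]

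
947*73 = 69131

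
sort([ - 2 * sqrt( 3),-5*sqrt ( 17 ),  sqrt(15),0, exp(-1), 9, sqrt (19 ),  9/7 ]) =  [ - 5*sqrt(17 ) , -2*sqrt(3), 0, exp ( - 1 ), 9/7, sqrt(15),sqrt(19 ), 9 ]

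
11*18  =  198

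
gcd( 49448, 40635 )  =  7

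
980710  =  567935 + 412775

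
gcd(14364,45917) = 1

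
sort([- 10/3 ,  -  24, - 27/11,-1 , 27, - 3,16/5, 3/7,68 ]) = [-24, - 10/3, - 3, - 27/11, - 1,3/7, 16/5,  27,68]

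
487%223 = 41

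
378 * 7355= 2780190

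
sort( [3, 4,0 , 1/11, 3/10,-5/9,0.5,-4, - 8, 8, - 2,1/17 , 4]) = [ - 8,-4, -2, - 5/9 , 0,  1/17,1/11 , 3/10,0.5,3 , 4,4, 8]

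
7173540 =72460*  99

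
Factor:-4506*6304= - 28405824 = -2^6*3^1*197^1*751^1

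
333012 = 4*83253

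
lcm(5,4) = 20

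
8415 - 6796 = 1619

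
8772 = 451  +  8321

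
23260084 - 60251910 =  - 36991826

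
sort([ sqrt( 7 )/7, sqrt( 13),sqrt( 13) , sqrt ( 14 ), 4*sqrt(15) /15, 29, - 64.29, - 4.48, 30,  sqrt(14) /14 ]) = [ - 64.29, - 4.48, sqrt( 14 ) /14, sqrt( 7) /7,4*sqrt( 15) /15,sqrt( 13),sqrt (13), sqrt(14 ), 29, 30]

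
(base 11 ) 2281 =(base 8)5661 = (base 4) 232301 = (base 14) 113B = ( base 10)2993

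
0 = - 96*0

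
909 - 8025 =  - 7116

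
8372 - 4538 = 3834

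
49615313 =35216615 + 14398698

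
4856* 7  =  33992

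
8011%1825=711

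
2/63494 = 1/31747=0.00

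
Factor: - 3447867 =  - 3^1 * 709^1*1621^1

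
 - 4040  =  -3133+  -  907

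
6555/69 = 95 = 95.00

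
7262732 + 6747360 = 14010092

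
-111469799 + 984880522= 873410723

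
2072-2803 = -731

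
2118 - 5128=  -3010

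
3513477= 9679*363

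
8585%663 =629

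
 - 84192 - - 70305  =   - 13887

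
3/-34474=-3/34474 = -0.00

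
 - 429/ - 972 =143/324 = 0.44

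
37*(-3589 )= - 132793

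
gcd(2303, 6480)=1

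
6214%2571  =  1072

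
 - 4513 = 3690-8203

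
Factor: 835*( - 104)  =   - 2^3*5^1*13^1*167^1  =  - 86840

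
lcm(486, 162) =486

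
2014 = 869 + 1145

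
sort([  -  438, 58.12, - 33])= [ - 438, - 33, 58.12] 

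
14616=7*2088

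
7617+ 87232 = 94849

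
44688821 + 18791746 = 63480567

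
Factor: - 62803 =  - 13^1*4831^1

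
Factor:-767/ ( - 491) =13^1*59^1*491^(- 1)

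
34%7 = 6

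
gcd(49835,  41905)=5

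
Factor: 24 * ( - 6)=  - 2^4*3^2 = -144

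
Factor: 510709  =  510709^1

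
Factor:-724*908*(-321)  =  2^4*3^1 * 107^1*181^1*227^1 = 211022832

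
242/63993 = 242/63993 = 0.00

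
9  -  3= 6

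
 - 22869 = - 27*847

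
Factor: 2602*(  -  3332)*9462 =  - 2^4*3^1*7^2*17^1*19^1*  83^1 * 1301^1 = - 82034253168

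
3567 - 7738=-4171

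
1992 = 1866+126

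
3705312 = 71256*52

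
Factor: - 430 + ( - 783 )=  - 1213^1 = - 1213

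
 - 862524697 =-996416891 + 133892194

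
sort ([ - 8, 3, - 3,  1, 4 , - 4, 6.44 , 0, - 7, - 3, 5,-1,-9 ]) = [ -9, - 8, - 7, - 4,-3, - 3 , - 1, 0, 1, 3, 4, 5, 6.44]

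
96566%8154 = 6872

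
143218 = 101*1418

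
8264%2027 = 156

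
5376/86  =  62 + 22/43 = 62.51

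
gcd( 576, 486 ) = 18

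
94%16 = 14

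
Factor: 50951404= 2^2*7^1* 1819693^1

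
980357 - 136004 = 844353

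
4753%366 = 361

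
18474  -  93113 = -74639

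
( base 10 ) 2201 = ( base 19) 61g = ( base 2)100010011001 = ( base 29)2hq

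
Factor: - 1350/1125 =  - 2^1*3^1*5^(  -  1) = - 6/5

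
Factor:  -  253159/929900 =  - 2^( - 2)  *5^( - 2 )  *17^( - 1 )* 547^(-1)*253159^1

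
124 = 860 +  - 736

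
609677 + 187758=797435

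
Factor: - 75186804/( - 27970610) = 37593402/13985305 = 2^1*3^1* 5^ ( - 1 )*7^1 * 11^1 * 17^ ( - 1 ) * 41^( - 1)* 4013^(- 1 ) * 81371^1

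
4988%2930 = 2058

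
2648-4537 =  - 1889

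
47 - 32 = 15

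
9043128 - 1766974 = 7276154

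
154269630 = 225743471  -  71473841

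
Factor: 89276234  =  2^1*401^1 *111317^1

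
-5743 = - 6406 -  - 663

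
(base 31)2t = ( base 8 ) 133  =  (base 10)91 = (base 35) 2L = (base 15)61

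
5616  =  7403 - 1787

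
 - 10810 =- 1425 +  - 9385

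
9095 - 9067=28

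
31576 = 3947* 8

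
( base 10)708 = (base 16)2c4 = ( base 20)1F8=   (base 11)594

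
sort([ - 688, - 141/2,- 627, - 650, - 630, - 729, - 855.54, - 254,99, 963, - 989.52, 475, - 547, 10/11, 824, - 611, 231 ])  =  [ - 989.52, - 855.54, - 729,-688 , - 650,-630, - 627, - 611, - 547, - 254,-141/2,  10/11, 99,231, 475, 824, 963] 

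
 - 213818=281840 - 495658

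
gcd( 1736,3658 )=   62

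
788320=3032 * 260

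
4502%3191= 1311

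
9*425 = 3825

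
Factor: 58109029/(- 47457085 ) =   -  5^( - 1)*11^1*13^( - 1) * 61^(  -  1 ) * 977^1*5407^1 * 11969^( - 1 ) 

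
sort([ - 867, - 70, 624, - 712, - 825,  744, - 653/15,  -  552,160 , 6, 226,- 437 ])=[-867, - 825, - 712, - 552, -437 , -70, - 653/15  ,  6,160,226, 624 , 744]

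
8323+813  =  9136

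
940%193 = 168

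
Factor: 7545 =3^1*5^1*503^1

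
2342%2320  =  22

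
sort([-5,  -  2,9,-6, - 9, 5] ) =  [-9, - 6,-5, - 2, 5, 9 ]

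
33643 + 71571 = 105214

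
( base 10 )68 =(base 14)4c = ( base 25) 2i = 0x44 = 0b1000100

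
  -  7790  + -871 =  - 8661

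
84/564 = 7/47 = 0.15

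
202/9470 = 101/4735 = 0.02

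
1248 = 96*13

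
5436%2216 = 1004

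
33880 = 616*55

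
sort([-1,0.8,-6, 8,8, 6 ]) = [-6, - 1,0.8,6,8, 8 ] 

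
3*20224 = 60672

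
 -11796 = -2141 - 9655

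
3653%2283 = 1370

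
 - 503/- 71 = 503/71 = 7.08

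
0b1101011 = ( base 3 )10222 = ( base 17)65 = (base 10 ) 107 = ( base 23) 4f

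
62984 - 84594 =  - 21610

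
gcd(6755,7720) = 965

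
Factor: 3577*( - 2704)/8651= - 2^4*7^2*13^2*41^( -1)* 73^1*211^ ( - 1 ) = - 9672208/8651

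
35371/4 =8842  +  3/4=8842.75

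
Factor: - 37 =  - 37^1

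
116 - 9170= -9054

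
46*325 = 14950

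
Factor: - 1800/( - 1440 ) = 5/4 = 2^(  -  2 )*5^1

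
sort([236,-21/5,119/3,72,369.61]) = [ - 21/5, 119/3,72, 236,369.61]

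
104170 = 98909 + 5261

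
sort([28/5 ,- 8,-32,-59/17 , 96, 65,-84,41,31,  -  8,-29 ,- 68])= [ - 84,-68,-32,-29, -8,  -  8 , - 59/17,28/5 , 31,41,65,96]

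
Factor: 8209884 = 2^2 * 3^1*684157^1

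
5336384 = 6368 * 838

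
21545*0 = 0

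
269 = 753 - 484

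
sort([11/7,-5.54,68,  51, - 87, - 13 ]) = [-87,-13, - 5.54,11/7,51, 68]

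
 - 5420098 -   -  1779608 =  -3640490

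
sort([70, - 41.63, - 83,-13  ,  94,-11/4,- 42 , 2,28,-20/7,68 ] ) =[ - 83, - 42,-41.63,-13, - 20/7,  -  11/4, 2,  28, 68, 70,  94] 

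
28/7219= 28/7219  =  0.00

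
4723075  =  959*4925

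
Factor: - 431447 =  - 431447^1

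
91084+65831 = 156915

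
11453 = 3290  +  8163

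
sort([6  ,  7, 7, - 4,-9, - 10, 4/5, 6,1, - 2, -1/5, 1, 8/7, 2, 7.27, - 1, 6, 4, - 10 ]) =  [ - 10, -10, - 9, - 4, - 2,- 1, - 1/5,  4/5, 1, 1,8/7, 2,4, 6,6, 6,7,  7, 7.27] 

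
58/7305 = 58/7305 = 0.01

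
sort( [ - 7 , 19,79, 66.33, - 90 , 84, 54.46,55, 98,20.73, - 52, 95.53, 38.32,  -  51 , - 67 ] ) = [  -  90,  -  67, - 52, - 51, - 7,19,20.73,38.32, 54.46, 55, 66.33, 79 , 84, 95.53, 98 ] 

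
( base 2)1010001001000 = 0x1448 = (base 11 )39a0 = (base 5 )131232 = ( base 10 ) 5192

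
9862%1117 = 926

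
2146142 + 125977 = 2272119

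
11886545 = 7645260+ 4241285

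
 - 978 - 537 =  - 1515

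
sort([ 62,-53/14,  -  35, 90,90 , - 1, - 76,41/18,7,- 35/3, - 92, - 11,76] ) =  [ - 92, - 76, - 35, - 35/3, - 11,- 53/14, - 1,41/18,7 , 62,76 , 90,90]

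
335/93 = 3+56/93 =3.60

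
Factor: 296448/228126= 256/197 = 2^8*197^( - 1) 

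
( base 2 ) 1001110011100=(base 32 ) 4SS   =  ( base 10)5020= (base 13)2392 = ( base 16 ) 139C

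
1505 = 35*43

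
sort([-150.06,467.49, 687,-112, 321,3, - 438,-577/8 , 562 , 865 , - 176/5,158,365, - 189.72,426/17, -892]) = [ - 892, - 438, - 189.72,- 150.06,- 112, -577/8,  -  176/5,3, 426/17, 158,321,  365,467.49, 562,687,865]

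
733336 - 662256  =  71080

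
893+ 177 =1070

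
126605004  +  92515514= 219120518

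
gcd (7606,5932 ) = 2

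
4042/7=4042/7  =  577.43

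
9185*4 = 36740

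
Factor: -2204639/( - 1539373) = 11^(- 1 )*193^1* 11423^1 * 139943^( - 1)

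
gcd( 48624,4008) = 24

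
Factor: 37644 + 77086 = 114730 = 2^1*5^1*7^1*11^1*149^1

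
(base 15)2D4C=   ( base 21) 1123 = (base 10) 9747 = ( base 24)gm3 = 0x2613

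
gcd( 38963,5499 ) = 47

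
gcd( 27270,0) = 27270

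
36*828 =29808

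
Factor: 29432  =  2^3*13^1 * 283^1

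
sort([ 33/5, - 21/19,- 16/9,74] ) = [ - 16/9, -21/19,33/5,74] 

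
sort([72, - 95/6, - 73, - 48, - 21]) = [ - 73, - 48,  -  21, - 95/6,72 ] 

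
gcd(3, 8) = 1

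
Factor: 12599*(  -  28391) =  - 11^1*29^1*43^1 * 89^1*293^1 = - 357698209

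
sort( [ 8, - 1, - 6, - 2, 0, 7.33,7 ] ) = [ - 6, - 2,  -  1, 0,7,7.33, 8] 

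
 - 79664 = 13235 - 92899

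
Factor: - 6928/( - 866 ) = 2^3= 8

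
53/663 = 53/663 = 0.08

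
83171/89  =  83171/89 = 934.51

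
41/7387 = 41/7387 = 0.01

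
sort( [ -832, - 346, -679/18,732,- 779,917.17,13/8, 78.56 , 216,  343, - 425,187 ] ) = [-832, - 779,  -  425 , - 346, - 679/18,13/8,78.56,187, 216, 343  ,  732,917.17]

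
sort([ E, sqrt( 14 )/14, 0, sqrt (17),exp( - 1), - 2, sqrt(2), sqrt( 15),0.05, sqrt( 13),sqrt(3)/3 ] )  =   [ - 2,  0, 0.05,  sqrt( 14 ) /14, exp( - 1),sqrt( 3)/3, sqrt(2),E,sqrt( 13 ) , sqrt( 15 ), sqrt ( 17 ) ]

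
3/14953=3/14953 = 0.00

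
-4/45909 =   -  4/45909= -  0.00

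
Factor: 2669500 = 2^2*5^3* 19^1 * 281^1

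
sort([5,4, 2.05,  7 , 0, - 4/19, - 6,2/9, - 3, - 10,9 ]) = [ - 10, - 6, - 3 , - 4/19, 0,  2/9, 2.05,4,  5, 7 , 9]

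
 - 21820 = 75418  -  97238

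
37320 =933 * 40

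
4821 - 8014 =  - 3193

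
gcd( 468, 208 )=52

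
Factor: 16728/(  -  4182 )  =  -2^2 = - 4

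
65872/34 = 1937+ 7/17 = 1937.41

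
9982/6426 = 713/459 = 1.55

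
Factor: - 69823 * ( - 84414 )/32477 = 2^1 * 3^1 * 11^1*13^1 * 41^1*47^( - 1)*131^1*691^(-1)*1279^1 =5894038722/32477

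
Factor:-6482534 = -2^1*19^1 * 31^1*5503^1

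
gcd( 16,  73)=1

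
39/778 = 39/778=0.05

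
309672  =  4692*66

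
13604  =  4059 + 9545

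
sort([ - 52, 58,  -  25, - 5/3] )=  [ - 52, - 25,-5/3,58]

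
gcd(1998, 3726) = 54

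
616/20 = 30 + 4/5 = 30.80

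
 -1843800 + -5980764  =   - 7824564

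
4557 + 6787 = 11344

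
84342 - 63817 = 20525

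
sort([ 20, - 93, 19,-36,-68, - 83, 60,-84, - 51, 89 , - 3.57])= [-93, - 84, - 83,-68, - 51,  -  36,-3.57,  19,20, 60, 89]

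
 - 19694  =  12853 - 32547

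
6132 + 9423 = 15555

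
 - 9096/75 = -3032/25=- 121.28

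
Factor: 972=2^2*3^5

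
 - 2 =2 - 4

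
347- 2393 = -2046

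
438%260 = 178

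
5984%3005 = 2979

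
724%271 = 182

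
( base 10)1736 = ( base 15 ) 7AB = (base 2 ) 11011001000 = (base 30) 1rq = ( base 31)1P0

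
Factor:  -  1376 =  - 2^5 *43^1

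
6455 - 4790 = 1665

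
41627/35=41627/35 = 1189.34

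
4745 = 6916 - 2171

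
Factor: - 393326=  - 2^1*196663^1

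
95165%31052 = 2009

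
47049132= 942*49946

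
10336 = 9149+1187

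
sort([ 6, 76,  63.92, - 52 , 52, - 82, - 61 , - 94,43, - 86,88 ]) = [-94,-86, - 82, - 61 , - 52, 6 , 43, 52, 63.92, 76, 88 ]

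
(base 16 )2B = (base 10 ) 43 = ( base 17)29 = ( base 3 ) 1121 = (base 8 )53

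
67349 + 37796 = 105145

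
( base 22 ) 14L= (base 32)ih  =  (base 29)KD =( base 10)593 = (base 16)251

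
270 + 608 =878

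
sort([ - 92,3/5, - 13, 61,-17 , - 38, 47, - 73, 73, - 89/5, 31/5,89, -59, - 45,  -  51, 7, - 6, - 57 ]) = [ - 92 , - 73, - 59, - 57, - 51, - 45, - 38, - 89/5,  -  17, - 13, - 6, 3/5,  31/5,7 , 47, 61 , 73, 89 ]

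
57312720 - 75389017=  - 18076297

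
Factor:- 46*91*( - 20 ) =2^3* 5^1*7^1*13^1 *23^1=83720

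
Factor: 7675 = 5^2*307^1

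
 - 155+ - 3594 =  - 3749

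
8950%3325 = 2300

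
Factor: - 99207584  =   - 2^5*7^1*73^1 * 6067^1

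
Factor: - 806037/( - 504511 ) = 3^1 *7^( - 1 )* 19^1  *79^1*179^1*72073^(-1 ) 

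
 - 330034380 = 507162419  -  837196799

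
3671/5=3671/5  =  734.20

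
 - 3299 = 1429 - 4728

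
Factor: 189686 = 2^1*7^1 * 17^1*797^1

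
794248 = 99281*8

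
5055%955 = 280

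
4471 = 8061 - 3590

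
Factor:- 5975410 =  - 2^1*5^1*7^1*85363^1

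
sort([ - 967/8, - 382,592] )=[ - 382, - 967/8,  592]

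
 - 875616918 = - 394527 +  - 875222391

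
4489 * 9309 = 41788101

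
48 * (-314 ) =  - 15072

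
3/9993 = 1/3331 = 0.00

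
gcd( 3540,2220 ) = 60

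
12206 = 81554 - 69348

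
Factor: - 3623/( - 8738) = 2^( - 1) *17^( - 1)*257^( - 1) *3623^1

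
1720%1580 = 140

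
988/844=1 + 36/211 =1.17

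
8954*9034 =80890436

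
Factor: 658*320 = 210560 = 2^7 * 5^1*7^1*47^1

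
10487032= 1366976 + 9120056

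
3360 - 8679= -5319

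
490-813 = - 323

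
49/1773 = 49/1773 = 0.03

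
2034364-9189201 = -7154837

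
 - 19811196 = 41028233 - 60839429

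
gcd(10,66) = 2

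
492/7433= 492/7433 = 0.07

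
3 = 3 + 0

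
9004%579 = 319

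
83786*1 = 83786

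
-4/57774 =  - 2/28887  =  - 0.00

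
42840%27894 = 14946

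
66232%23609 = 19014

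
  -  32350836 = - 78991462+46640626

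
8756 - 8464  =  292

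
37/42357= 37/42357 = 0.00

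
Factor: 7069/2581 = 29^ ( - 1 ) * 89^(  -  1)*7069^1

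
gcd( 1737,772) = 193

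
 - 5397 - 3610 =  - 9007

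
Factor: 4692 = 2^2*3^1*17^1 * 23^1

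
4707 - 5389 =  - 682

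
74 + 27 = 101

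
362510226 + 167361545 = 529871771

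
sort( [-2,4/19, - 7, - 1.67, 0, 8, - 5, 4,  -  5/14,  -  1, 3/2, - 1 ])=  [ - 7 ,- 5, - 2, - 1.67 , - 1, - 1,  -  5/14, 0,  4/19,3/2,4 , 8]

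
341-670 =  - 329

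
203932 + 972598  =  1176530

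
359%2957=359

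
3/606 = 1/202 = 0.00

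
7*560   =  3920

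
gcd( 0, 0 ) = 0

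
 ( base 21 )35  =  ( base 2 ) 1000100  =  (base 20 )38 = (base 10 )68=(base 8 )104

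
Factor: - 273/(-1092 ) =1/4 = 2^( - 2 ) 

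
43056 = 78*552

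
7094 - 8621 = - 1527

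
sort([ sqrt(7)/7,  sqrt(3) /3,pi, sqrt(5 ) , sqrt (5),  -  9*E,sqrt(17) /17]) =[ - 9*E, sqrt(17)/17, sqrt(7) /7,  sqrt(3)/3, sqrt(5 ), sqrt( 5 ),  pi ]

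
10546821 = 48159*219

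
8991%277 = 127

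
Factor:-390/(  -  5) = 78 = 2^1*3^1 *13^1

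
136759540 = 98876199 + 37883341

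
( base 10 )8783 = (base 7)34415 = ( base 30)9mn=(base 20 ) 11j3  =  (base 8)21117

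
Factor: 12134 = 2^1*6067^1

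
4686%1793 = 1100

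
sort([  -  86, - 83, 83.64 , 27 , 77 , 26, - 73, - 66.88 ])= [ - 86, - 83, - 73, - 66.88 , 26,27, 77,83.64] 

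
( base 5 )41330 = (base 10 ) 2715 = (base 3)10201120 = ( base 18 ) 86f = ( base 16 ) a9b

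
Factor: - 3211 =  - 13^2*19^1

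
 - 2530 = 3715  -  6245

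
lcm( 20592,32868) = 1709136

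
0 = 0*793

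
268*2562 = 686616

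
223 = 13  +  210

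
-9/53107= - 9/53107 = - 0.00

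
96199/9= 10688 + 7/9 = 10688.78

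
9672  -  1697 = 7975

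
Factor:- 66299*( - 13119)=869776581 = 3^1*167^1 * 397^1*4373^1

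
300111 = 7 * 42873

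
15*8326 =124890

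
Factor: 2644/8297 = 2^2*661^1*8297^(-1)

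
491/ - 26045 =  - 491/26045 = - 0.02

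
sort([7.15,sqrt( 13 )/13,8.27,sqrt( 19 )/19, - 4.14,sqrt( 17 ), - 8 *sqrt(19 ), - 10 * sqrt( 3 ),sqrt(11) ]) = [  -  8*sqrt( 19 ), - 10* sqrt(3 ), - 4.14, sqrt( 19)/19,sqrt(13 )/13 , sqrt( 11 ),sqrt( 17),7.15,8.27]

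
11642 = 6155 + 5487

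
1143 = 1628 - 485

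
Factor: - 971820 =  - 2^2*3^2*5^1*5399^1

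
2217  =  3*739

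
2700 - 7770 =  - 5070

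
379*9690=3672510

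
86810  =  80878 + 5932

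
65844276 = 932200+64912076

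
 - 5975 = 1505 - 7480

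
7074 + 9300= 16374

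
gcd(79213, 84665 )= 1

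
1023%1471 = 1023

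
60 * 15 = 900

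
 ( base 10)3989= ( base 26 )5NB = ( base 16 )f95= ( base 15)12AE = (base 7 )14426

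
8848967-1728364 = 7120603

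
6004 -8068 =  - 2064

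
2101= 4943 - 2842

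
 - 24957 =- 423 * 59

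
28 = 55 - 27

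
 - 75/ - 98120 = 15/19624=0.00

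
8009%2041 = 1886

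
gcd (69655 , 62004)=1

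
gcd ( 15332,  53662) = 7666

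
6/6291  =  2/2097 = 0.00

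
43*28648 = 1231864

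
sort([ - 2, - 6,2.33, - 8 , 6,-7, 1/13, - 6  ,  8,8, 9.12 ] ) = [ - 8, - 7,-6,- 6, -2, 1/13, 2.33,6,8,8,9.12]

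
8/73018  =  4/36509 = 0.00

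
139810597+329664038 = 469474635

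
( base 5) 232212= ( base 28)al4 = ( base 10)8432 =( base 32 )87g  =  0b10000011110000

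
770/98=7 + 6/7 = 7.86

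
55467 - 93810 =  - 38343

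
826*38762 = 32017412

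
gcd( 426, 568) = 142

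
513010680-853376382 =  - 340365702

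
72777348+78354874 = 151132222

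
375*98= 36750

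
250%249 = 1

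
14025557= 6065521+7960036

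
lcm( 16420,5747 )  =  114940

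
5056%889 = 611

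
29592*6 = 177552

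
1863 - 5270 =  - 3407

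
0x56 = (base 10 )86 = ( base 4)1112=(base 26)38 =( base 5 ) 321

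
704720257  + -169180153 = 535540104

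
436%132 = 40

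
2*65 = 130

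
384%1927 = 384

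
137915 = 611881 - 473966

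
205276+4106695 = 4311971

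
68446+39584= 108030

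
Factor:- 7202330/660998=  - 5^1*13^( - 1)*19^1 * 25423^(  -  1) * 37907^1 = - 3601165/330499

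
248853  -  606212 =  - 357359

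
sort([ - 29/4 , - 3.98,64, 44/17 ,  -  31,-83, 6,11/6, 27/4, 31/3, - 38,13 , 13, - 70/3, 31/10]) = [ - 83, - 38, - 31,-70/3, - 29/4, - 3.98,11/6, 44/17, 31/10, 6,27/4,31/3, 13 , 13,64]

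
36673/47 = 36673/47= 780.28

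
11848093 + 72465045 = 84313138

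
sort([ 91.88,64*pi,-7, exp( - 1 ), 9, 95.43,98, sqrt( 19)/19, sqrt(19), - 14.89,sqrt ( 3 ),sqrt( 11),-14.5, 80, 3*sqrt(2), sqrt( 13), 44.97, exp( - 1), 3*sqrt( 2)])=[-14.89, -14.5, - 7,  sqrt(19) /19, exp(-1), exp( - 1), sqrt ( 3), sqrt( 11),sqrt ( 13 ), 3*sqrt (2 ), 3*sqrt(2 ), sqrt(19), 9,44.97,80, 91.88,95.43, 98,64*pi]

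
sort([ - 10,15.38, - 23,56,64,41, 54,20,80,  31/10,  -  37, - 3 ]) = [ - 37 , - 23, -10, - 3,  31/10, 15.38,20,41,  54,56, 64,  80]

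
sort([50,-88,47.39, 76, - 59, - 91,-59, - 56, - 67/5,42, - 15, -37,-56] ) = [ - 91 , - 88,-59,-59, - 56,-56, - 37, - 15, - 67/5, 42,47.39, 50,76 ]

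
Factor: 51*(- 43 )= -2193 = - 3^1*17^1 * 43^1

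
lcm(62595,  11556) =751140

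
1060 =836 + 224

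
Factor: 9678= 2^1 * 3^1*1613^1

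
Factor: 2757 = 3^1*919^1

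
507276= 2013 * 252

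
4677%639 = 204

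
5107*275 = 1404425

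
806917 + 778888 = 1585805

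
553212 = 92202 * 6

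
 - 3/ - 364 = 3/364 = 0.01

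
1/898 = 1/898 = 0.00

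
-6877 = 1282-8159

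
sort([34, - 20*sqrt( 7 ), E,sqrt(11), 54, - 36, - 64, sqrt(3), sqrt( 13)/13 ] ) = [-64,  -  20*sqrt( 7), - 36,sqrt( 13)/13,sqrt(3 ),E,sqrt (11),34,54 ]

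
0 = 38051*0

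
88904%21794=1728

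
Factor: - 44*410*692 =  -  12483680 =-2^5*5^1*11^1*41^1*173^1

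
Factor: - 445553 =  - 17^1*26209^1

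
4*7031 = 28124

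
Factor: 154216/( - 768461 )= - 2^3 *37^1 * 521^1 * 768461^( - 1)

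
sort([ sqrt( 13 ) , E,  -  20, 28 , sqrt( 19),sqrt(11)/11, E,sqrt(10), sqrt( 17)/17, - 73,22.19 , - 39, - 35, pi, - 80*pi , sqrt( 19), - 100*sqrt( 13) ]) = [- 100*sqrt (13) , - 80*pi, - 73, -39, - 35, - 20,sqrt (17 )/17,sqrt( 11)/11,  E,  E,  pi, sqrt(10 ),  sqrt( 13 ), sqrt(19) , sqrt( 19), 22.19, 28]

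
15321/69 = 5107/23 = 222.04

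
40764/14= 20382/7 = 2911.71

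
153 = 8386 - 8233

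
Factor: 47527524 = 2^2*3^2*11^1 * 257^1*467^1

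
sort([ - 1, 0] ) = [ - 1, 0 ] 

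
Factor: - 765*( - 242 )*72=2^4*3^4*5^1*11^2*17^1 = 13329360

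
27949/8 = 3493 + 5/8 = 3493.62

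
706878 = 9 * 78542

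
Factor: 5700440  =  2^3*5^1 * 17^1* 83^1 * 101^1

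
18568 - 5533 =13035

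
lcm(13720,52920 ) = 370440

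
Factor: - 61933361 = - 7^1 * 61^1*145043^1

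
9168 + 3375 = 12543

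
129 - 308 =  - 179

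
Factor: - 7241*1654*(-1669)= 2^1*13^1  *  557^1 * 827^1*1669^1 = 19988968766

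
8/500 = 2/125= 0.02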